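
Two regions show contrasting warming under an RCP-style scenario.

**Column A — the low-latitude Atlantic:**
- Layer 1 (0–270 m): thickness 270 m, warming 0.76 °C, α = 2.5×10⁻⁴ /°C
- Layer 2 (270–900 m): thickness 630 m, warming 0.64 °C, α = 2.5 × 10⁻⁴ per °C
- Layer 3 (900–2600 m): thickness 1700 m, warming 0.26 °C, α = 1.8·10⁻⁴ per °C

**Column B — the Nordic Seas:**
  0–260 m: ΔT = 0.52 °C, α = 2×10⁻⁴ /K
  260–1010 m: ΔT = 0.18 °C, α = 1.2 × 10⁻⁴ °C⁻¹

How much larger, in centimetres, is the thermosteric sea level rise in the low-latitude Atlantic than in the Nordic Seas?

Δh_A − Δh_B ≈ 18.8 cm

A 0–270 m: 0.76 × 2.5×10⁻⁴ × 270 = 0.05130 m
A 270–900 m: 630 × 0.64 × 2.5×10⁻⁴ = 0.10080 m
A 1.8×10⁻⁴ × 1700 × 0.26 = 0.07956 m
A total: 0.23166 m
B Layer 1: 2×10⁻⁴ × 0.52 × 260 = 0.02704 m
B 0.18 × 1.2×10⁻⁴ × 750 = 0.01620 m
B total: 0.04324 m
Difference: 0.23166 − 0.04324 = 0.18842 m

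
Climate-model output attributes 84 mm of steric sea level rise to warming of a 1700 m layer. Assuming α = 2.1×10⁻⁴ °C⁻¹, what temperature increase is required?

ΔT ≈ 0.235 K

ΔT = Δh/(αH) = 0.084 / (2.1×10⁻⁴ × 1700) ≈ 0.2353 K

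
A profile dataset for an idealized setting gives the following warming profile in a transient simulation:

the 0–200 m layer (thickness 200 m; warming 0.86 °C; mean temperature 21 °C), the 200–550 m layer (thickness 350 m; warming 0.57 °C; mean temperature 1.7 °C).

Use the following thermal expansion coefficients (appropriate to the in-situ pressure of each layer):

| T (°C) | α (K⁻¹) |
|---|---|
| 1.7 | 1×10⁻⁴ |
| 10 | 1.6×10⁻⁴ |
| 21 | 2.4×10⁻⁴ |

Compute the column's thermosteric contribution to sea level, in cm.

Layer 1 at 21 °C → α = 2.4×10⁻⁴ K⁻¹
Layer 2 at 1.7 °C → α = 1×10⁻⁴ K⁻¹
200 × 0.86 × 2.4×10⁻⁴ = 0.04128 m
Layer 2: 1×10⁻⁴ × 0.57 × 350 = 0.01995 m
Δh = 0.04128 + 0.01995 = 0.06123 m

Δh = 6.12 cm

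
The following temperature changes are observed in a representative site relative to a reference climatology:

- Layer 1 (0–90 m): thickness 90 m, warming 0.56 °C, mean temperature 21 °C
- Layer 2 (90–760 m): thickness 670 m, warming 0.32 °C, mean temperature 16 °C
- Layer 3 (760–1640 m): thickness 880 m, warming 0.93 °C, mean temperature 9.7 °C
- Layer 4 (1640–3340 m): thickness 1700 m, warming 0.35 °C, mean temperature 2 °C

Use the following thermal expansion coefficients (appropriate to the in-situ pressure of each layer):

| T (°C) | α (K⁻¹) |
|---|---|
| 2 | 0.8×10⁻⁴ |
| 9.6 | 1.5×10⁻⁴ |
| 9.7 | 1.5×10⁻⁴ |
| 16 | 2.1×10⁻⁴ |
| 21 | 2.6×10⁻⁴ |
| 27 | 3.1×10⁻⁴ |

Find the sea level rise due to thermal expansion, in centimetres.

Δh ≈ 22.8 cm

Layer 1 at 21 °C → α = 2.6×10⁻⁴ K⁻¹
Layer 2 at 16 °C → α = 2.1×10⁻⁴ K⁻¹
Layer 3 at 9.7 °C → α = 1.5×10⁻⁴ K⁻¹
Layer 4 at 2 °C → α = 0.8×10⁻⁴ K⁻¹
Layer 1: 0.56 × 90 × 2.6×10⁻⁴ = 0.013104 m
Layer 2: 0.32 × 2.1×10⁻⁴ × 670 = 0.045024 m
Layer 3: 880 × 1.5×10⁻⁴ × 0.93 = 0.12276 m
1640–3340 m: 1700 × 0.35 × 0.8×10⁻⁴ = 0.04760 m
Δh = 0.013104 + 0.045024 + 0.12276 + 0.04760 = 0.228488 m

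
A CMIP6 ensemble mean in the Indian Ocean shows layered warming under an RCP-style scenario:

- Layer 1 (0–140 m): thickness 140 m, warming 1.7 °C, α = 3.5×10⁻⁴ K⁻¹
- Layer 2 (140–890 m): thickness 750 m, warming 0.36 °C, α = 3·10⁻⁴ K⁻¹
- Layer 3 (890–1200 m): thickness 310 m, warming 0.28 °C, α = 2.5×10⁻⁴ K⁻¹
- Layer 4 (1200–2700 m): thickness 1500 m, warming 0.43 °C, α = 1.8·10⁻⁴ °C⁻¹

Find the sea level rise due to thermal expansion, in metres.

0.302 m

140 × 1.7 × 3.5×10⁻⁴ = 0.08330 m
Layer 2: 750 × 3×10⁻⁴ × 0.36 = 0.08100 m
2.5×10⁻⁴ × 0.28 × 310 = 0.02170 m
1200–2700 m: 1500 × 1.8×10⁻⁴ × 0.43 = 0.11610 m
Δh = 0.08330 + 0.08100 + 0.02170 + 0.11610 = 0.30210 m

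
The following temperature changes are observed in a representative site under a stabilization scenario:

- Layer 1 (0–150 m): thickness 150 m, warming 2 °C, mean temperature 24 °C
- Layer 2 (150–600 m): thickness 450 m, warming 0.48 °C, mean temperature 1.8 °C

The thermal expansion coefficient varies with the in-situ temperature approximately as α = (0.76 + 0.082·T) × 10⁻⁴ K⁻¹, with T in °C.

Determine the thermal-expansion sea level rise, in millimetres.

Layer 1: α = (0.76 + 0.082×24)×10⁻⁴ = 2.728×10⁻⁴ K⁻¹
Layer 2: α = (0.76 + 0.082×1.8)×10⁻⁴ = 0.9076×10⁻⁴ K⁻¹
Layer 1: 150 × 2 × 2.728×10⁻⁴ = 0.08184 m
450 × 0.9076×10⁻⁴ × 0.48 = 0.01960416 m
Δh = 0.08184 + 0.01960416 = 0.10144416 m

about 100 mm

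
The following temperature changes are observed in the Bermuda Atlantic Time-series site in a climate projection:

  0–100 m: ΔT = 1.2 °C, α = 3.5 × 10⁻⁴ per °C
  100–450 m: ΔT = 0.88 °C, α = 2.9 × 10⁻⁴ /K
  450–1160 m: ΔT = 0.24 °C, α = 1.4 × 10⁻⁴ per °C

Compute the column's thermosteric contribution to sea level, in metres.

Δh ≈ 0.155 m

0–100 m: 1.2 × 3.5×10⁻⁴ × 100 = 0.04200 m
0.88 × 350 × 2.9×10⁻⁴ = 0.08932 m
Layer 3: 710 × 1.4×10⁻⁴ × 0.24 = 0.023856 m
Δh = 0.04200 + 0.08932 + 0.023856 = 0.155176 m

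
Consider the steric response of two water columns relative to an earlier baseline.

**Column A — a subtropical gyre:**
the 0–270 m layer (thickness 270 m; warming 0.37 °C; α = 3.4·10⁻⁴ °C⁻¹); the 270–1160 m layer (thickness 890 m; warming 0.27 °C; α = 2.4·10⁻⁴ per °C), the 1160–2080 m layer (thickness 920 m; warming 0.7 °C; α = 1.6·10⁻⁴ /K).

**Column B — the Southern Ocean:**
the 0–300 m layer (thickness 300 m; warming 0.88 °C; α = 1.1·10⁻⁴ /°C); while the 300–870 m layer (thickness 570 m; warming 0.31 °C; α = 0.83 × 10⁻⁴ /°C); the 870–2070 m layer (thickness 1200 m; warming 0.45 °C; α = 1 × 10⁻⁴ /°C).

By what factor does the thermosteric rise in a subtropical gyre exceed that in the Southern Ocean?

2.0

A Layer 1: 3.4×10⁻⁴ × 0.37 × 270 = 0.033966 m
A 0.27 × 890 × 2.4×10⁻⁴ = 0.057672 m
A 1.6×10⁻⁴ × 920 × 0.7 = 0.10304 m
A total: 0.194678 m
B 0–300 m: 1.1×10⁻⁴ × 0.88 × 300 = 0.02904 m
B 570 × 0.83×10⁻⁴ × 0.31 = 0.0146661 m
B Layer 3: 1×10⁻⁴ × 1200 × 0.45 = 0.05400 m
B total: 0.0977061 m
Ratio: 0.194678 / 0.0977061 ≈ 1.992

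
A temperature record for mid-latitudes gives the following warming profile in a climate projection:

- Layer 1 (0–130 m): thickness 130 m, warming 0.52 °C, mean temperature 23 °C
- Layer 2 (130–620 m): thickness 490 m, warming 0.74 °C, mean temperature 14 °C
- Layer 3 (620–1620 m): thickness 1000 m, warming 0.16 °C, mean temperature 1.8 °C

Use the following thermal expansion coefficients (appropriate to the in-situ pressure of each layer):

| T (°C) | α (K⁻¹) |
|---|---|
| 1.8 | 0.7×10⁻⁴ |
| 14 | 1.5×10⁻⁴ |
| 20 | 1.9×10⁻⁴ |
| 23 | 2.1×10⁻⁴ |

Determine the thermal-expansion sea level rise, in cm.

Layer 1 at 23 °C → α = 2.1×10⁻⁴ K⁻¹
Layer 2 at 14 °C → α = 1.5×10⁻⁴ K⁻¹
Layer 3 at 1.8 °C → α = 0.7×10⁻⁴ K⁻¹
2.1×10⁻⁴ × 0.52 × 130 = 0.014196 m
130–620 m: 0.74 × 1.5×10⁻⁴ × 490 = 0.05439 m
0.7×10⁻⁴ × 1000 × 0.16 = 0.01120 m
Δh = 0.014196 + 0.05439 + 0.01120 = 0.079786 m ≈ 7.98 cm

Δh = 7.98 cm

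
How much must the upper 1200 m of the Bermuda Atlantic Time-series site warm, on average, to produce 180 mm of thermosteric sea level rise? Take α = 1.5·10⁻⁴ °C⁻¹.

ΔT = Δh/(αH) = 0.18 / (1.5×10⁻⁴ × 1200) = 1.000 °C

ΔT ≈ 1.00 °C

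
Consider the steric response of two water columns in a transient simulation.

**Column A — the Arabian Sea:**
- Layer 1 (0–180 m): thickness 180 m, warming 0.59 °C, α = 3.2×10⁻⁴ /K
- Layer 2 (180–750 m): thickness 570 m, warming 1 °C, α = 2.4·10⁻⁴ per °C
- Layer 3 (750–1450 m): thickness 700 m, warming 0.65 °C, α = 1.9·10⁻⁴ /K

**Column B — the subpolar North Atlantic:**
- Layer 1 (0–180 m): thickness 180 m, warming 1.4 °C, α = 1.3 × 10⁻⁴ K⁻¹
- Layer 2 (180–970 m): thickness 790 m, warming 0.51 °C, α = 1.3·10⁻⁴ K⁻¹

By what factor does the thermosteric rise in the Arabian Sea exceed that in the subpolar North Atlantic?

A 0–180 m: 180 × 0.59 × 3.2×10⁻⁴ = 0.033984 m
A 180–750 m: 1 × 2.4×10⁻⁴ × 570 = 0.13680 m
A 750–1450 m: 0.65 × 700 × 1.9×10⁻⁴ = 0.08645 m
A total: 0.257234 m
B Layer 1: 1.4 × 1.3×10⁻⁴ × 180 = 0.03276 m
B 1.3×10⁻⁴ × 790 × 0.51 = 0.052377 m
B total: 0.085137 m
Ratio: 0.257234 / 0.085137 ≈ 3.021

≈ 3.0×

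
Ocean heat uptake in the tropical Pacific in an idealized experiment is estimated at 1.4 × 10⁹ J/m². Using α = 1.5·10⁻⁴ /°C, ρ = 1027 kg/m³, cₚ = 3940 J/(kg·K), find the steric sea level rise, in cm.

Δh = αQ/(ρcₚ) = 1.5×10⁻⁴ × 1.4×10⁹ / (1027 × 3940) ≈ 0.051898 m

5.2 cm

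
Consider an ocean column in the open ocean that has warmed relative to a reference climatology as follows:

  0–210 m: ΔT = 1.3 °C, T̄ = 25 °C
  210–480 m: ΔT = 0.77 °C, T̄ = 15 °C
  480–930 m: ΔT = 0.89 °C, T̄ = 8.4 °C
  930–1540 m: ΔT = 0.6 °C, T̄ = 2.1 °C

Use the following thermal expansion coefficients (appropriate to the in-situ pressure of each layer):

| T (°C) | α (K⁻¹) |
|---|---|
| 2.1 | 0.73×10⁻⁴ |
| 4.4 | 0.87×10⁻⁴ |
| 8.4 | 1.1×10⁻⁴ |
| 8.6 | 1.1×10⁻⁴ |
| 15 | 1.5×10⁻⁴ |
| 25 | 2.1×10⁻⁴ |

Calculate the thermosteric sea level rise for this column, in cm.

about 16 cm

Layer 1 at 25 °C → α = 2.1×10⁻⁴ K⁻¹
Layer 2 at 15 °C → α = 1.5×10⁻⁴ K⁻¹
Layer 3 at 8.4 °C → α = 1.1×10⁻⁴ K⁻¹
Layer 4 at 2.1 °C → α = 0.73×10⁻⁴ K⁻¹
0–210 m: 210 × 2.1×10⁻⁴ × 1.3 = 0.05733 m
Layer 2: 1.5×10⁻⁴ × 0.77 × 270 = 0.031185 m
Layer 3: 0.89 × 1.1×10⁻⁴ × 450 = 0.044055 m
Layer 4: 0.73×10⁻⁴ × 0.6 × 610 = 0.026718 m
Δh = 0.05733 + 0.031185 + 0.044055 + 0.026718 = 0.159288 m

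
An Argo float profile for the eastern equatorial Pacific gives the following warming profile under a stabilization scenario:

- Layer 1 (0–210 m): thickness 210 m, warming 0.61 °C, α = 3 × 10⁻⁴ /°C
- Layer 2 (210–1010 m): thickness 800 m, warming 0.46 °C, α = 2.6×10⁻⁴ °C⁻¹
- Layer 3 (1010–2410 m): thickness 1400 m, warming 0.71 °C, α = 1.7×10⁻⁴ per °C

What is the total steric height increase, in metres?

210 × 0.61 × 3×10⁻⁴ = 0.03843 m
210–1010 m: 2.6×10⁻⁴ × 0.46 × 800 = 0.09568 m
Layer 3: 1400 × 0.71 × 1.7×10⁻⁴ = 0.16898 m
Δh = 0.03843 + 0.09568 + 0.16898 = 0.30309 m

Δh ≈ 0.303 m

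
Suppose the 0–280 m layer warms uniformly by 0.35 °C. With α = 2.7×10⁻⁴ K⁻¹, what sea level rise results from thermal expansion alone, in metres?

Δh = 0.0265 m

Δh = αΔT·H = 2.7×10⁻⁴ × 0.35 × 280 = 0.02646 m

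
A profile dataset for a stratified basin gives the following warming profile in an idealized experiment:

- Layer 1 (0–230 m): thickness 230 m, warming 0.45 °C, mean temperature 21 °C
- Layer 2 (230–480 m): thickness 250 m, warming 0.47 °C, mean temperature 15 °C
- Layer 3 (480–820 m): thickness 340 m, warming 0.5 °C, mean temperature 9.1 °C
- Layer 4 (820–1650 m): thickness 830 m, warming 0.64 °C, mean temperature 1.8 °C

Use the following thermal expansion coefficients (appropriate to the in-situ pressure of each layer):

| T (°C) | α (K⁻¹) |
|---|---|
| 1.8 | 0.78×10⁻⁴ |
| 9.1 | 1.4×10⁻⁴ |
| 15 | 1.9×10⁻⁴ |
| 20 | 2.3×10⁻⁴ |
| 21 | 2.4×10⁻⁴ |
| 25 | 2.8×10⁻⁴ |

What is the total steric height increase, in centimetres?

about 11.2 cm

Layer 1 at 21 °C → α = 2.4×10⁻⁴ K⁻¹
Layer 2 at 15 °C → α = 1.9×10⁻⁴ K⁻¹
Layer 3 at 9.1 °C → α = 1.4×10⁻⁴ K⁻¹
Layer 4 at 1.8 °C → α = 0.78×10⁻⁴ K⁻¹
0–230 m: 0.45 × 2.4×10⁻⁴ × 230 = 0.02484 m
230–480 m: 250 × 1.9×10⁻⁴ × 0.47 = 0.022325 m
480–820 m: 0.5 × 340 × 1.4×10⁻⁴ = 0.02380 m
Layer 4: 0.78×10⁻⁴ × 830 × 0.64 = 0.0414336 m
Δh = 0.02484 + 0.022325 + 0.02380 + 0.0414336 = 0.1123986 m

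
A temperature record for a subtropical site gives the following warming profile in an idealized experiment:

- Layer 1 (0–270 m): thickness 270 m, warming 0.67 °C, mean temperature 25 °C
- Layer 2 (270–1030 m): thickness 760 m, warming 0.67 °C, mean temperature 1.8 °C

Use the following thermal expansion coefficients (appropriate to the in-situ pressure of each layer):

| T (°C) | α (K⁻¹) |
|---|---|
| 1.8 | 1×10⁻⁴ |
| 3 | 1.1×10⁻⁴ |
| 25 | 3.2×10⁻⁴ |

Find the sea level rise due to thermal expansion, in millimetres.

about 109 mm

Layer 1 at 25 °C → α = 3.2×10⁻⁴ K⁻¹
Layer 2 at 1.8 °C → α = 1×10⁻⁴ K⁻¹
3.2×10⁻⁴ × 270 × 0.67 = 0.057888 m
760 × 0.67 × 1×10⁻⁴ = 0.05092 m
Δh = 0.057888 + 0.05092 = 0.108808 m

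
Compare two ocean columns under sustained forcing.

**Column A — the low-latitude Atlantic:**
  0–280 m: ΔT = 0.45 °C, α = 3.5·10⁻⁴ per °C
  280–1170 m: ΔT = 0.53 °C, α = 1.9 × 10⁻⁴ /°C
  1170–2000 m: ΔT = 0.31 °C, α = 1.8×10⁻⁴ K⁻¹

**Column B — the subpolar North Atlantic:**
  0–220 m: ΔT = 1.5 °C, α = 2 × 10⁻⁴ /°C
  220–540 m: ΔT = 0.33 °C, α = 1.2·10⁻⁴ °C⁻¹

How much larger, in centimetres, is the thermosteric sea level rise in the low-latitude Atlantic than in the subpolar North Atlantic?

A Layer 1: 0.45 × 280 × 3.5×10⁻⁴ = 0.04410 m
A 280–1170 m: 890 × 0.53 × 1.9×10⁻⁴ = 0.089623 m
A 830 × 0.31 × 1.8×10⁻⁴ = 0.046314 m
A total: 0.180037 m
B Layer 1: 1.5 × 220 × 2×10⁻⁴ = 0.06600 m
B 1.2×10⁻⁴ × 320 × 0.33 = 0.012672 m
B total: 0.078672 m
Difference: 0.180037 − 0.078672 = 0.101365 m

10 cm larger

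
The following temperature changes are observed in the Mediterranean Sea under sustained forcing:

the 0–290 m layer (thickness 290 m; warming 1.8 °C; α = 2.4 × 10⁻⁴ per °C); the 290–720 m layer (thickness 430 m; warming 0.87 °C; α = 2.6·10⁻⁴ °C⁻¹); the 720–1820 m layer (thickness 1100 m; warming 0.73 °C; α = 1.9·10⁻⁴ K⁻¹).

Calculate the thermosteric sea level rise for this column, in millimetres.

Layer 1: 290 × 1.8 × 2.4×10⁻⁴ = 0.12528 m
290–720 m: 2.6×10⁻⁴ × 0.87 × 430 = 0.097266 m
1100 × 1.9×10⁻⁴ × 0.73 = 0.15257 m
Δh = 0.12528 + 0.097266 + 0.15257 = 0.375116 m ≈ 380 mm

380 mm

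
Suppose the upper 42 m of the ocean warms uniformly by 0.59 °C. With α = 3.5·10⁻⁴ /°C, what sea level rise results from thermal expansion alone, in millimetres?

Δh = αΔT·H = 3.5×10⁻⁴ × 0.59 × 42 = 0.008673 m

8.67 mm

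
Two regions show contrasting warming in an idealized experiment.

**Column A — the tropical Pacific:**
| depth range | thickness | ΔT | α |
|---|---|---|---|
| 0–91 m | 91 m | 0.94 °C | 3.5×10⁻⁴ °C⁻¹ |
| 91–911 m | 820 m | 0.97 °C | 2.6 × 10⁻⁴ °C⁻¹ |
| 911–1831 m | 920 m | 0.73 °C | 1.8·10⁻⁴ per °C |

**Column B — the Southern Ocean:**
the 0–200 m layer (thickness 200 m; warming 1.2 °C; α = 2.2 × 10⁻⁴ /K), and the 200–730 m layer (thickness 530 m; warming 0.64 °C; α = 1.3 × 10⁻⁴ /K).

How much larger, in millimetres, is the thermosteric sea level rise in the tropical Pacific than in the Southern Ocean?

A 3.5×10⁻⁴ × 91 × 0.94 = 0.029939 m
A 91–911 m: 0.97 × 820 × 2.6×10⁻⁴ = 0.206804 m
A Layer 3: 1.8×10⁻⁴ × 0.73 × 920 = 0.120888 m
A total: 0.357631 m
B 0–200 m: 200 × 1.2 × 2.2×10⁻⁴ = 0.05280 m
B Layer 2: 530 × 1.3×10⁻⁴ × 0.64 = 0.044096 m
B total: 0.096896 m
Difference: 0.357631 − 0.096896 = 0.260735 m

261 mm larger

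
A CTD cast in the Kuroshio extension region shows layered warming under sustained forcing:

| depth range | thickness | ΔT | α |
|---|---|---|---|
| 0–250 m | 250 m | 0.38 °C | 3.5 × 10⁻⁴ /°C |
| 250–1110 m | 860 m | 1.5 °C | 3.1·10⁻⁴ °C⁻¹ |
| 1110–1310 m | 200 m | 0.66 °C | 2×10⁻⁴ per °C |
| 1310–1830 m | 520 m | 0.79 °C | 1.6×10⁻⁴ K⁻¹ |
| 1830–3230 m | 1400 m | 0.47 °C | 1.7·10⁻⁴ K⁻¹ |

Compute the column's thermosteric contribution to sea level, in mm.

0.38 × 3.5×10⁻⁴ × 250 = 0.03325 m
3.1×10⁻⁴ × 860 × 1.5 = 0.39990 m
Layer 3: 2×10⁻⁴ × 0.66 × 200 = 0.02640 m
Layer 4: 1.6×10⁻⁴ × 0.79 × 520 = 0.065728 m
Layer 5: 0.47 × 1400 × 1.7×10⁻⁴ = 0.11186 m
Δh = 0.03325 + 0.39990 + 0.02640 + 0.065728 + 0.11186 = 0.637138 m

640 mm of thermosteric rise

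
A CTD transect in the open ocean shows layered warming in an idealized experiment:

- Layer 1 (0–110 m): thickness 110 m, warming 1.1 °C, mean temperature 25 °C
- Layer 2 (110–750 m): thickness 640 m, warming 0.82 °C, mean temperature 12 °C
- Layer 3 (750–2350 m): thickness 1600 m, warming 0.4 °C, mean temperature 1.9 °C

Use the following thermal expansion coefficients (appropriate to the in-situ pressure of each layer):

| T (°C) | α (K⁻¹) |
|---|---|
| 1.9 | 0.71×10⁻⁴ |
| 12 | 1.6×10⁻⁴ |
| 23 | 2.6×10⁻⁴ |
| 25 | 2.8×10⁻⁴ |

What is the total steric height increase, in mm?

Layer 1 at 25 °C → α = 2.8×10⁻⁴ K⁻¹
Layer 2 at 12 °C → α = 1.6×10⁻⁴ K⁻¹
Layer 3 at 1.9 °C → α = 0.71×10⁻⁴ K⁻¹
Layer 1: 1.1 × 110 × 2.8×10⁻⁴ = 0.03388 m
Layer 2: 0.82 × 640 × 1.6×10⁻⁴ = 0.083968 m
Layer 3: 0.71×10⁻⁴ × 1600 × 0.4 = 0.04544 m
Δh = 0.03388 + 0.083968 + 0.04544 = 0.163288 m

160 mm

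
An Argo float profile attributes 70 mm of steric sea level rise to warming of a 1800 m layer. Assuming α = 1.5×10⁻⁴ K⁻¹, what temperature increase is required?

about 0.259 °C

ΔT = Δh/(αH) = 0.07 / (1.5×10⁻⁴ × 1800) ≈ 0.2593 °C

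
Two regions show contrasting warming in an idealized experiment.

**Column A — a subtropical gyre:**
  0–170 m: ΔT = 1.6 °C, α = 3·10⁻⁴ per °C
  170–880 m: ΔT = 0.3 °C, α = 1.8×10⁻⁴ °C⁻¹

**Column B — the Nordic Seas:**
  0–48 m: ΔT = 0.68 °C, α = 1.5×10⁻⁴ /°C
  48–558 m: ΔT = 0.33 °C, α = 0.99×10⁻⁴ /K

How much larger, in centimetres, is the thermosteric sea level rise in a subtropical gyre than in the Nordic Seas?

A 0–170 m: 170 × 3×10⁻⁴ × 1.6 = 0.08160 m
A Layer 2: 710 × 1.8×10⁻⁴ × 0.3 = 0.03834 m
A total: 0.11994 m
B 1.5×10⁻⁴ × 48 × 0.68 = 0.004896 m
B 48–558 m: 0.33 × 0.99×10⁻⁴ × 510 = 0.0166617 m
B total: 0.0215577 m
Difference: 0.11994 − 0.0215577 = 0.0983823 m

Δh_A − Δh_B ≈ 9.8 cm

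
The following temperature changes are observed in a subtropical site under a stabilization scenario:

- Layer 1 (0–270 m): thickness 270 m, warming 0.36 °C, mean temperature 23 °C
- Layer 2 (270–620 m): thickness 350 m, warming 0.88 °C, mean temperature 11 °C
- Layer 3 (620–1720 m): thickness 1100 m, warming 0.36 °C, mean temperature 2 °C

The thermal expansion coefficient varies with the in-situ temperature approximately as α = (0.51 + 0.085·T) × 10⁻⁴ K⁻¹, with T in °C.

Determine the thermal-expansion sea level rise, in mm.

95 mm of thermosteric rise

Layer 1: α = (0.51 + 0.085×23)×10⁻⁴ = 2.465×10⁻⁴ K⁻¹
Layer 2: α = (0.51 + 0.085×11)×10⁻⁴ = 1.445×10⁻⁴ K⁻¹
Layer 3: α = (0.51 + 0.085×2)×10⁻⁴ = 0.68×10⁻⁴ K⁻¹
0–270 m: 0.36 × 270 × 2.465×10⁻⁴ = 0.0239598 m
Layer 2: 1.445×10⁻⁴ × 0.88 × 350 = 0.044506 m
Layer 3: 0.36 × 0.68×10⁻⁴ × 1100 = 0.026928 m
Δh = 0.0239598 + 0.044506 + 0.026928 = 0.0953938 m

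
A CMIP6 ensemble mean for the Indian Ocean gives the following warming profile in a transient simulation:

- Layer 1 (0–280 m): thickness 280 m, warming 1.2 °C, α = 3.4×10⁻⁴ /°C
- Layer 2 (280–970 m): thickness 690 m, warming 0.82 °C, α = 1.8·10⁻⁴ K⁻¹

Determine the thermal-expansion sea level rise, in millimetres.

0–280 m: 280 × 3.4×10⁻⁴ × 1.2 = 0.11424 m
Layer 2: 0.82 × 1.8×10⁻⁴ × 690 = 0.101844 m
Δh = 0.11424 + 0.101844 = 0.216084 m

Δh = 216 mm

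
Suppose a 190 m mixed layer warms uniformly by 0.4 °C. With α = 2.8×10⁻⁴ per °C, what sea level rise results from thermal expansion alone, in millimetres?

Δh = αΔT·H = 2.8×10⁻⁴ × 0.4 × 190 = 0.02128 m

Δh ≈ 21 mm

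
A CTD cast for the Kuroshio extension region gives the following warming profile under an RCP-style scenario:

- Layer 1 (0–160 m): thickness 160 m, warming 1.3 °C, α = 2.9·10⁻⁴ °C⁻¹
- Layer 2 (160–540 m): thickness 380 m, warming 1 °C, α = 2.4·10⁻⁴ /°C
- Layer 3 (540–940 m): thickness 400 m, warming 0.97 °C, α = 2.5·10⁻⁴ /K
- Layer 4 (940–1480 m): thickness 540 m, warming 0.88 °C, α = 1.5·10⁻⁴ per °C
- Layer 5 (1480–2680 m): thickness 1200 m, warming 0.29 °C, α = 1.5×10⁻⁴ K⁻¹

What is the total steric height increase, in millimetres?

Layer 1: 2.9×10⁻⁴ × 1.3 × 160 = 0.06032 m
1 × 380 × 2.4×10⁻⁴ = 0.09120 m
540–940 m: 400 × 2.5×10⁻⁴ × 0.97 = 0.09700 m
940–1480 m: 540 × 1.5×10⁻⁴ × 0.88 = 0.07128 m
1480–2680 m: 1200 × 0.29 × 1.5×10⁻⁴ = 0.05220 m
Δh = 0.06032 + 0.09120 + 0.09700 + 0.07128 + 0.05220 = 0.37200 m ≈ 370 mm

Δh ≈ 370 mm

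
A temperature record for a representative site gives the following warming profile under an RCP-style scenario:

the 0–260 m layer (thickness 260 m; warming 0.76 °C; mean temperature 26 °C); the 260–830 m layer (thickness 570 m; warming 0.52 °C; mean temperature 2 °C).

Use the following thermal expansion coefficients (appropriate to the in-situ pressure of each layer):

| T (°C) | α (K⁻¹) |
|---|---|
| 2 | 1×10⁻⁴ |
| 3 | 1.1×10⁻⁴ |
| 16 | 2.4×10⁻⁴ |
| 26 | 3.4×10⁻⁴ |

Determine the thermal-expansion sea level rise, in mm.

Layer 1 at 26 °C → α = 3.4×10⁻⁴ K⁻¹
Layer 2 at 2 °C → α = 1×10⁻⁴ K⁻¹
0–260 m: 260 × 0.76 × 3.4×10⁻⁴ = 0.067184 m
Layer 2: 0.52 × 570 × 1×10⁻⁴ = 0.02964 m
Δh = 0.067184 + 0.02964 = 0.096824 m

about 96.8 mm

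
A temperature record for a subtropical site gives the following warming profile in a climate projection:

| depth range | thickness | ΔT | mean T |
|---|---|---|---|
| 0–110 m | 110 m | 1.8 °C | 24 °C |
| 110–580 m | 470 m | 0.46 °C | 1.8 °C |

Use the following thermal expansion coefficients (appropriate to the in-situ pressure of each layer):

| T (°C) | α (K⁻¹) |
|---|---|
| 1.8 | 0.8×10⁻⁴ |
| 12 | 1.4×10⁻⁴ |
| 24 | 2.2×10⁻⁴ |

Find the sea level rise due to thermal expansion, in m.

Layer 1 at 24 °C → α = 2.2×10⁻⁴ K⁻¹
Layer 2 at 1.8 °C → α = 0.8×10⁻⁴ K⁻¹
110 × 2.2×10⁻⁴ × 1.8 = 0.04356 m
110–580 m: 0.46 × 0.8×10⁻⁴ × 470 = 0.017296 m
Δh = 0.04356 + 0.017296 = 0.060856 m

Δh = 0.061 m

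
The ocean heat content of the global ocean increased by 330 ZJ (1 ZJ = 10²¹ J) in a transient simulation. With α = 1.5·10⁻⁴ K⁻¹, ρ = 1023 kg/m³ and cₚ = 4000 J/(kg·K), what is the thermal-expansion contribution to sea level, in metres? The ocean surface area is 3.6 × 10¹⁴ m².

Δh = 0.034 m

Per unit area: Q = 330×10²¹ / (3.6×10¹⁴) ≈ 9.167×10⁸ J/m²
Δh = αQ/(ρcₚ) = 1.5×10⁻⁴ × 9.167×10⁸ / (1023 × 4000) ≈ 0.033603 m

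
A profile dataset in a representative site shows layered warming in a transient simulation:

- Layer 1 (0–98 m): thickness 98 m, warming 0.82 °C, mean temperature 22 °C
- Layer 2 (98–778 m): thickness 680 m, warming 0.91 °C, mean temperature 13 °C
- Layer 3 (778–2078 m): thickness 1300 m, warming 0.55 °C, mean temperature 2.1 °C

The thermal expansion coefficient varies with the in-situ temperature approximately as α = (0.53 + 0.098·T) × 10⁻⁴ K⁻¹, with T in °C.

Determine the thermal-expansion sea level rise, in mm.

Layer 1: α = (0.53 + 0.098×22)×10⁻⁴ = 2.686×10⁻⁴ K⁻¹
Layer 2: α = (0.53 + 0.098×13)×10⁻⁴ = 1.804×10⁻⁴ K⁻¹
Layer 3: α = (0.53 + 0.098×2.1)×10⁻⁴ = 0.7358×10⁻⁴ K⁻¹
0–98 m: 2.686×10⁻⁴ × 98 × 0.82 = 0.021584696 m
98–778 m: 1.804×10⁻⁴ × 0.91 × 680 = 0.11163152 m
Layer 3: 0.55 × 0.7358×10⁻⁴ × 1300 = 0.0526097 m
Δh = 0.021584696 + 0.11163152 + 0.0526097 = 0.185825916 m ≈ 186 mm

about 186 mm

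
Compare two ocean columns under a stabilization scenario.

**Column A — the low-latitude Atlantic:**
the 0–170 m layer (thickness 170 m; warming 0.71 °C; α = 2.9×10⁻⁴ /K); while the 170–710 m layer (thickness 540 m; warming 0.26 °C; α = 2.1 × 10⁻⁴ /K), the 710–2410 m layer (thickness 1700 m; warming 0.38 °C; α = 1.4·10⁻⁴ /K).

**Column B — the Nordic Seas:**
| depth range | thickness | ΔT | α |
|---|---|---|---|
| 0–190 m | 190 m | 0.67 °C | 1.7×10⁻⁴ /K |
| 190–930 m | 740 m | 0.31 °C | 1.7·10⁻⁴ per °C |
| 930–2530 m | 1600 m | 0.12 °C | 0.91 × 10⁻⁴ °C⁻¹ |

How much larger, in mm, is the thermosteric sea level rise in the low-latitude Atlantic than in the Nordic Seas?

A 2.9×10⁻⁴ × 0.71 × 170 = 0.035003 m
A 170–710 m: 540 × 2.1×10⁻⁴ × 0.26 = 0.029484 m
A 710–2410 m: 1.4×10⁻⁴ × 0.38 × 1700 = 0.09044 m
A total: 0.154927 m
B 190 × 1.7×10⁻⁴ × 0.67 = 0.021641 m
B 740 × 1.7×10⁻⁴ × 0.31 = 0.038998 m
B 930–2530 m: 0.91×10⁻⁴ × 0.12 × 1600 = 0.017472 m
B total: 0.078111 m
Difference: 0.154927 − 0.078111 = 0.076816 m

Δh_A − Δh_B ≈ 76.8 mm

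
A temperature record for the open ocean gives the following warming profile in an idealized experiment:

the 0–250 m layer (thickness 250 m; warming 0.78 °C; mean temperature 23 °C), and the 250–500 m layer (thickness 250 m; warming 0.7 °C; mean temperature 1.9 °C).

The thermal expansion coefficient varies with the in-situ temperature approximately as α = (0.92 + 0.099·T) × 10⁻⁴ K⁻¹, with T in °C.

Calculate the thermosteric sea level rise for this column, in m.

Layer 1: α = (0.92 + 0.099×23)×10⁻⁴ = 3.197×10⁻⁴ K⁻¹
Layer 2: α = (0.92 + 0.099×1.9)×10⁻⁴ = 1.1081×10⁻⁴ K⁻¹
0–250 m: 0.78 × 250 × 3.197×10⁻⁴ = 0.0623415 m
0.7 × 1.1081×10⁻⁴ × 250 = 0.01939175 m
Δh = 0.0623415 + 0.01939175 = 0.08173325 m

Δh ≈ 0.0817 m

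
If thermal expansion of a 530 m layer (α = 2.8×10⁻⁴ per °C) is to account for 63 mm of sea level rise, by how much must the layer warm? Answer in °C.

ΔT = Δh/(αH) = 0.063 / (2.8×10⁻⁴ × 530) ≈ 0.4245 °C

0.425 °C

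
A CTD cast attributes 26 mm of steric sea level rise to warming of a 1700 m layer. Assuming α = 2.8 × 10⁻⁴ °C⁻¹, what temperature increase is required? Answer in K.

ΔT = Δh/(αH) = 0.026 / (2.8×10⁻⁴ × 1700) ≈ 0.05462 K

ΔT ≈ 0.055 K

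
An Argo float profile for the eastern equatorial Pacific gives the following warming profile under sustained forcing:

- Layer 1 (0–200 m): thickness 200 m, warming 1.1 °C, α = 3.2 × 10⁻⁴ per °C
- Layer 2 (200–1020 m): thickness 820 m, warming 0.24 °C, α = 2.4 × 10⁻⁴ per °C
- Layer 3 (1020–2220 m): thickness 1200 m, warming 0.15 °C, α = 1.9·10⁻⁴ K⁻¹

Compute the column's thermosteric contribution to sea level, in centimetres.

Δh ≈ 15 cm

1.1 × 200 × 3.2×10⁻⁴ = 0.07040 m
200–1020 m: 820 × 0.24 × 2.4×10⁻⁴ = 0.047232 m
1200 × 1.9×10⁻⁴ × 0.15 = 0.03420 m
Δh = 0.07040 + 0.047232 + 0.03420 = 0.151832 m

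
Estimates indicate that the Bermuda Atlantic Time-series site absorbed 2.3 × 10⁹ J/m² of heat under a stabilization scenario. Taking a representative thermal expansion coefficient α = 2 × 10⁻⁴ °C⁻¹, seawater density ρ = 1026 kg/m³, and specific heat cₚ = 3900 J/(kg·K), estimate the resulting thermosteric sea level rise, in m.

Δh ≈ 0.115 m

Δh = αQ/(ρcₚ) = 2×10⁻⁴ × 2.3×10⁹ / (1026 × 3900) ≈ 0.11496 m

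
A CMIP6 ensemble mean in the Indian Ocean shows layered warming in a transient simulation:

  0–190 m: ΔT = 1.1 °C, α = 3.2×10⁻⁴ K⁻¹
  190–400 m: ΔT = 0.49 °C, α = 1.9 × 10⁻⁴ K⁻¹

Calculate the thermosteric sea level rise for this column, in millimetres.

Layer 1: 1.1 × 190 × 3.2×10⁻⁴ = 0.06688 m
0.49 × 1.9×10⁻⁴ × 210 = 0.019551 m
Δh = 0.06688 + 0.019551 = 0.086431 m

86 mm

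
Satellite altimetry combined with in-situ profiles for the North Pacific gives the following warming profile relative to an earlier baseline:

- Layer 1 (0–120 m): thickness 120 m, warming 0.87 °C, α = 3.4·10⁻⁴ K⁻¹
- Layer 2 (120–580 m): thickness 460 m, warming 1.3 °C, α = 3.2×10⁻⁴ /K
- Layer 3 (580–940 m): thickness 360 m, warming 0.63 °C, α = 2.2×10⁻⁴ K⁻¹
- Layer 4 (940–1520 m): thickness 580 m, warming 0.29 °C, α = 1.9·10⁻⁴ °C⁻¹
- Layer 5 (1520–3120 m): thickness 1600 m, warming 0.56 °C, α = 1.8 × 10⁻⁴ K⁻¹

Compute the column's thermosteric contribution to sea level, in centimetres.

0–120 m: 0.87 × 120 × 3.4×10⁻⁴ = 0.035496 m
1.3 × 3.2×10⁻⁴ × 460 = 0.19136 m
Layer 3: 360 × 0.63 × 2.2×10⁻⁴ = 0.049896 m
0.29 × 1.9×10⁻⁴ × 580 = 0.031958 m
1.8×10⁻⁴ × 1600 × 0.56 = 0.16128 m
Δh = 0.035496 + 0.19136 + 0.049896 + 0.031958 + 0.16128 = 0.46999 m

47.0 cm of thermosteric rise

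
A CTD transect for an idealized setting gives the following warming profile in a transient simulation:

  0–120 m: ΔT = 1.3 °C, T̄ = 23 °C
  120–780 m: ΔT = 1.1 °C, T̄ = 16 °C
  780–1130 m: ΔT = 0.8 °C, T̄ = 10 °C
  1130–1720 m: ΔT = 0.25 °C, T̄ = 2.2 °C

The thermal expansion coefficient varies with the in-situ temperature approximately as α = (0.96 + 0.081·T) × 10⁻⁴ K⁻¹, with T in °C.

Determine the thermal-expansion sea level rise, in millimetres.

274 mm

Layer 1: α = (0.96 + 0.081×23)×10⁻⁴ = 2.823×10⁻⁴ K⁻¹
Layer 2: α = (0.96 + 0.081×16)×10⁻⁴ = 2.256×10⁻⁴ K⁻¹
Layer 3: α = (0.96 + 0.081×10)×10⁻⁴ = 1.77×10⁻⁴ K⁻¹
Layer 4: α = (0.96 + 0.081×2.2)×10⁻⁴ = 1.1382×10⁻⁴ K⁻¹
120 × 1.3 × 2.823×10⁻⁴ = 0.0440388 m
2.256×10⁻⁴ × 1.1 × 660 = 0.1637856 m
350 × 1.77×10⁻⁴ × 0.8 = 0.04956 m
1.1382×10⁻⁴ × 0.25 × 590 = 0.01678845 m
Δh = 0.0440388 + 0.1637856 + 0.04956 + 0.01678845 = 0.27417285 m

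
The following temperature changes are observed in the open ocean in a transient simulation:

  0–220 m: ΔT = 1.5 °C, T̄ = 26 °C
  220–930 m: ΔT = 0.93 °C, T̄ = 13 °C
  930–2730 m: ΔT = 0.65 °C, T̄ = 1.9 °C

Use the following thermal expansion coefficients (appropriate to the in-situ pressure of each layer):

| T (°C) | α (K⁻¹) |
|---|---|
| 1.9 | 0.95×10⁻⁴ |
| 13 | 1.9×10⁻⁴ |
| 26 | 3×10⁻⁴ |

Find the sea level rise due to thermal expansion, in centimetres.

Layer 1 at 26 °C → α = 3×10⁻⁴ K⁻¹
Layer 2 at 13 °C → α = 1.9×10⁻⁴ K⁻¹
Layer 3 at 1.9 °C → α = 0.95×10⁻⁴ K⁻¹
0–220 m: 3×10⁻⁴ × 1.5 × 220 = 0.09900 m
220–930 m: 1.9×10⁻⁴ × 710 × 0.93 = 0.125457 m
930–2730 m: 0.65 × 1800 × 0.95×10⁻⁴ = 0.11115 m
Δh = 0.09900 + 0.125457 + 0.11115 = 0.335607 m

34 cm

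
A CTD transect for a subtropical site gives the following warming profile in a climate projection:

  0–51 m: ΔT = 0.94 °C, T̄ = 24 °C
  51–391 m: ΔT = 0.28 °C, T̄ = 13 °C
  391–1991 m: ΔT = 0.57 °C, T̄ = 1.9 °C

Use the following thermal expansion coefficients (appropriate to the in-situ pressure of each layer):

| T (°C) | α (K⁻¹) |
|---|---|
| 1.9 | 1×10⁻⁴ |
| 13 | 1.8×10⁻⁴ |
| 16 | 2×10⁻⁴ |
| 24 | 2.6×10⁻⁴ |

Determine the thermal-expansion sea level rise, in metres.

Layer 1 at 24 °C → α = 2.6×10⁻⁴ K⁻¹
Layer 2 at 13 °C → α = 1.8×10⁻⁴ K⁻¹
Layer 3 at 1.9 °C → α = 1×10⁻⁴ K⁻¹
51 × 2.6×10⁻⁴ × 0.94 = 0.0124644 m
0.28 × 340 × 1.8×10⁻⁴ = 0.017136 m
0.57 × 1×10⁻⁴ × 1600 = 0.09120 m
Δh = 0.0124644 + 0.017136 + 0.09120 = 0.1208004 m

Δh = 0.12 m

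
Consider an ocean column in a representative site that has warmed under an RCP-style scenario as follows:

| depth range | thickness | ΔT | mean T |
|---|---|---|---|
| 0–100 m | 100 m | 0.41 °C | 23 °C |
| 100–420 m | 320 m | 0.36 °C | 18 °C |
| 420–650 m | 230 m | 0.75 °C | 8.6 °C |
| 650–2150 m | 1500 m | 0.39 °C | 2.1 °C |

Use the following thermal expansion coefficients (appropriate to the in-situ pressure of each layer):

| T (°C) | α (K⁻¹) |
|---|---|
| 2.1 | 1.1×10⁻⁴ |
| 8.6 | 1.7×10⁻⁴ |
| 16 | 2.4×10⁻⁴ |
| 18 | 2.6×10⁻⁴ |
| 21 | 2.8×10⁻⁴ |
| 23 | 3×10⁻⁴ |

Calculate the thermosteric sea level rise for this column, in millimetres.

136 mm

Layer 1 at 23 °C → α = 3×10⁻⁴ K⁻¹
Layer 2 at 18 °C → α = 2.6×10⁻⁴ K⁻¹
Layer 3 at 8.6 °C → α = 1.7×10⁻⁴ K⁻¹
Layer 4 at 2.1 °C → α = 1.1×10⁻⁴ K⁻¹
3×10⁻⁴ × 100 × 0.41 = 0.01230 m
Layer 2: 320 × 2.6×10⁻⁴ × 0.36 = 0.029952 m
Layer 3: 230 × 1.7×10⁻⁴ × 0.75 = 0.029325 m
650–2150 m: 1.1×10⁻⁴ × 0.39 × 1500 = 0.06435 m
Δh = 0.01230 + 0.029952 + 0.029325 + 0.06435 = 0.135927 m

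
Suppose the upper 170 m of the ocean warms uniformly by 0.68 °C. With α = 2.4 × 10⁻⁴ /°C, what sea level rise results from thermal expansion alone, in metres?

Δh = 0.0277 m

Δh = αΔT·H = 2.4×10⁻⁴ × 0.68 × 170 = 0.027744 m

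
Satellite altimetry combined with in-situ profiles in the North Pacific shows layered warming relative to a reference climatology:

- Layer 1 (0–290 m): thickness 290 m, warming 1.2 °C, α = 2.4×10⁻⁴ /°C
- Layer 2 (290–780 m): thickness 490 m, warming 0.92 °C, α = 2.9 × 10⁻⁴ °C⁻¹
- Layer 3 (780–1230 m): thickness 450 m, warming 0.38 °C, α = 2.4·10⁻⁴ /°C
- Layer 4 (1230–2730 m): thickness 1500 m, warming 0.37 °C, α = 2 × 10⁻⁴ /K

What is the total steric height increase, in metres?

0–290 m: 290 × 2.4×10⁻⁴ × 1.2 = 0.08352 m
Layer 2: 0.92 × 2.9×10⁻⁴ × 490 = 0.130732 m
Layer 3: 0.38 × 2.4×10⁻⁴ × 450 = 0.04104 m
1230–2730 m: 1500 × 2×10⁻⁴ × 0.37 = 0.11100 m
Δh = 0.08352 + 0.130732 + 0.04104 + 0.11100 = 0.366292 m ≈ 0.366 m

0.366 m of thermosteric rise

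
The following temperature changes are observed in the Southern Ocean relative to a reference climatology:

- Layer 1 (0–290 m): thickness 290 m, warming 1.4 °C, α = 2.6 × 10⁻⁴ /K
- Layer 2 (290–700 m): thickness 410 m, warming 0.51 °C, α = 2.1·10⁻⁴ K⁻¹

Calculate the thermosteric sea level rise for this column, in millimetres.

0–290 m: 2.6×10⁻⁴ × 1.4 × 290 = 0.10556 m
290–700 m: 410 × 0.51 × 2.1×10⁻⁴ = 0.043911 m
Δh = 0.10556 + 0.043911 = 0.149471 m

Δh = 149 mm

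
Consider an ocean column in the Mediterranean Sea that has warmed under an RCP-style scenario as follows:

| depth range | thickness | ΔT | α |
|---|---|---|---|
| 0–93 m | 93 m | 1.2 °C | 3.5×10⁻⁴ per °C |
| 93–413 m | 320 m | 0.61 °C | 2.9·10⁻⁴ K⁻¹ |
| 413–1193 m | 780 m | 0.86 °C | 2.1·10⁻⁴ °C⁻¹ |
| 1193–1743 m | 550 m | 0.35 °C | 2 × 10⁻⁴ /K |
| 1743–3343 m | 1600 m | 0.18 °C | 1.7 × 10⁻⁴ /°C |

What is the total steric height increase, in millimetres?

324 mm of thermosteric rise

Layer 1: 93 × 3.5×10⁻⁴ × 1.2 = 0.03906 m
320 × 0.61 × 2.9×10⁻⁴ = 0.056608 m
413–1193 m: 780 × 2.1×10⁻⁴ × 0.86 = 0.140868 m
Layer 4: 0.35 × 2×10⁻⁴ × 550 = 0.03850 m
Layer 5: 1600 × 1.7×10⁻⁴ × 0.18 = 0.04896 m
Δh = 0.03906 + 0.056608 + 0.140868 + 0.03850 + 0.04896 = 0.323996 m ≈ 324 mm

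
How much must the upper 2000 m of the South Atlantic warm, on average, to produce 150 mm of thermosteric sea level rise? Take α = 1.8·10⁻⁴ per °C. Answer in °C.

ΔT ≈ 0.417 °C

ΔT = Δh/(αH) = 0.15 / (1.8×10⁻⁴ × 2000) ≈ 0.4167 °C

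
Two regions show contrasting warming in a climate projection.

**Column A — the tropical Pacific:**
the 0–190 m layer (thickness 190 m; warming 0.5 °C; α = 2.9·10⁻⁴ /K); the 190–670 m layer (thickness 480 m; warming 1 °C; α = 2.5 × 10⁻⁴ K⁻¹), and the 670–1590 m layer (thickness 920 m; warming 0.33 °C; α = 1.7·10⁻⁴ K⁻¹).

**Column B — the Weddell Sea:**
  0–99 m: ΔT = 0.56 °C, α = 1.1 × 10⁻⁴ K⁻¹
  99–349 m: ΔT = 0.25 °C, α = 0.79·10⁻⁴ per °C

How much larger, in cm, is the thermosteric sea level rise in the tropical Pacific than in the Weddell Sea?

19 cm larger

A 0.5 × 2.9×10⁻⁴ × 190 = 0.02755 m
A 190–670 m: 2.5×10⁻⁴ × 1 × 480 = 0.12000 m
A 1.7×10⁻⁴ × 920 × 0.33 = 0.051612 m
A total: 0.199162 m
B 1.1×10⁻⁴ × 99 × 0.56 = 0.0060984 m
B 0.25 × 250 × 0.79×10⁻⁴ = 0.0049375 m
B total: 0.0110359 m
Difference: 0.199162 − 0.0110359 = 0.1881261 m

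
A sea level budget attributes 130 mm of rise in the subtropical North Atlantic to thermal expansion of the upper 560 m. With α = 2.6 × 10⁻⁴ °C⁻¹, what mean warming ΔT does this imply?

ΔT = Δh/(αH) = 0.13 / (2.6×10⁻⁴ × 560) ≈ 0.8929 °C

ΔT ≈ 0.89 °C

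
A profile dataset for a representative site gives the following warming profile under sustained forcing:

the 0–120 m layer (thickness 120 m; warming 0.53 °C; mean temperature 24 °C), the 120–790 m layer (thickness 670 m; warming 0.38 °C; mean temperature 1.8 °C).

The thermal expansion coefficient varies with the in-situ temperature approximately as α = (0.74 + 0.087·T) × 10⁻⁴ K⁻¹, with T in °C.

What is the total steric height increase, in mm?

40.8 mm of thermosteric rise

Layer 1: α = (0.74 + 0.087×24)×10⁻⁴ = 2.828×10⁻⁴ K⁻¹
Layer 2: α = (0.74 + 0.087×1.8)×10⁻⁴ = 0.8966×10⁻⁴ K⁻¹
0–120 m: 120 × 0.53 × 2.828×10⁻⁴ = 0.01798608 m
120–790 m: 670 × 0.8966×10⁻⁴ × 0.38 = 0.022827436 m
Δh = 0.01798608 + 0.022827436 = 0.040813516 m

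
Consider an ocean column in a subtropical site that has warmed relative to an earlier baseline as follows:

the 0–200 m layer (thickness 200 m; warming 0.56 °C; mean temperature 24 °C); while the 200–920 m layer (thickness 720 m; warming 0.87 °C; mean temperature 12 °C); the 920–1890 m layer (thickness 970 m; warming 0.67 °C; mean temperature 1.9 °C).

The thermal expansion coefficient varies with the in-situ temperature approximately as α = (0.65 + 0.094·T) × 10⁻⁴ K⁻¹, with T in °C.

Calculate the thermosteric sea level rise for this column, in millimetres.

Layer 1: α = (0.65 + 0.094×24)×10⁻⁴ = 2.906×10⁻⁴ K⁻¹
Layer 2: α = (0.65 + 0.094×12)×10⁻⁴ = 1.778×10⁻⁴ K⁻¹
Layer 3: α = (0.65 + 0.094×1.9)×10⁻⁴ = 0.8286×10⁻⁴ K⁻¹
0.56 × 200 × 2.906×10⁻⁴ = 0.0325472 m
720 × 0.87 × 1.778×10⁻⁴ = 0.11137392 m
Layer 3: 0.8286×10⁻⁴ × 0.67 × 970 = 0.053850714 m
Δh = 0.0325472 + 0.11137392 + 0.053850714 = 0.197771834 m

200 mm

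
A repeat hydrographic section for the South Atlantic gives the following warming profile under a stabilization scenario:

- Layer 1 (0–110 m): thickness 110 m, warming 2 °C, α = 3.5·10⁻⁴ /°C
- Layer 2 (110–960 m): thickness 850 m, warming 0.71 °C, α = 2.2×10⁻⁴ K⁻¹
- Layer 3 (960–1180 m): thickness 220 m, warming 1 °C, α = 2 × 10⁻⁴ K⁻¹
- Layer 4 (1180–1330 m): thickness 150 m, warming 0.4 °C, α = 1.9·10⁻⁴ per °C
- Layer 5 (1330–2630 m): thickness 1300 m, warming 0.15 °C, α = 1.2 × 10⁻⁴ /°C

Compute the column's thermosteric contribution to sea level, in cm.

29 cm

110 × 3.5×10⁻⁴ × 2 = 0.07700 m
110–960 m: 850 × 2.2×10⁻⁴ × 0.71 = 0.13277 m
960–1180 m: 220 × 2×10⁻⁴ × 1 = 0.04400 m
150 × 0.4 × 1.9×10⁻⁴ = 0.01140 m
1330–2630 m: 1.2×10⁻⁴ × 0.15 × 1300 = 0.02340 m
Δh = 0.07700 + 0.13277 + 0.04400 + 0.01140 + 0.02340 = 0.28857 m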